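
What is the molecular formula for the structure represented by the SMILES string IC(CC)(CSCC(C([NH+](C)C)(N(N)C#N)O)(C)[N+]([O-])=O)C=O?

C12H23IN5O4S+

Heavy atoms from the SMILES: 12 C, 1 I, 5 N, 4 O, 1 S.
Implicit hydrogens by atom environment:
  4 × C: 3 H each → 12
  4 × C: no H
  3 × C: 2 H each → 6
  2 × N: no H
  2 × O: no H
  1 × C: 1 H
  1 × I: no H
  1 × N: 2 H
  1 × N (charge +1): 1 H
  1 × N (charge +1): no H
  1 × O: 1 H
  1 × O (charge -1): no H
  1 × S: no H
  Total hydrogens = 23.
Net charge +1.
Molecular formula: C12H23IN5O4S+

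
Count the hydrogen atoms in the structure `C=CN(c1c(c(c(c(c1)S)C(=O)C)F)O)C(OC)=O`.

12

Hydrogens are implicit in SMILES; fill each atom to its normal valence:
  5 × C (aromatic): no H
  3 × O: no H
  2 × C: 3 H each → 6
  2 × C: no H
  1 × C: 2 H
  1 × C (aromatic): 1 H
  1 × C: 1 H
  1 × F: no H
  1 × N: no H
  1 × O: 1 H
  1 × S: 1 H
  Total hydrogens = 12.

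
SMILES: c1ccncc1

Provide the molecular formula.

Heavy atoms from the SMILES: 5 C, 1 N.
Implicit hydrogens by atom environment:
  5 × C (aromatic): 1 H each → 5
  1 × N (aromatic): no H
  Total hydrogens = 5.
Molecular formula: C5H5N

C5H5N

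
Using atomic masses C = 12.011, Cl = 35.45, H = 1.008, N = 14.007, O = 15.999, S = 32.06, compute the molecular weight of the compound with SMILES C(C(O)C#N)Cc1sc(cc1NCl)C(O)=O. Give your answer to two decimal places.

260.69

Molecular formula: C9H9ClN2O3S.
M = 9×12.011 + 1×35.45 + 9×1.008 + 2×14.007 + 3×15.999 + 1×32.06 = 260.69 g/mol.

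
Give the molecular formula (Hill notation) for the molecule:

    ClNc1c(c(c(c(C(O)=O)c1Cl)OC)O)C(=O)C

Heavy atoms from the SMILES: 10 C, 2 Cl, 1 N, 5 O.
Implicit hydrogens by atom environment:
  6 × C (aromatic): no H
  3 × O: no H
  2 × C: 3 H each → 6
  2 × C: no H
  2 × Cl: no H
  2 × O: 1 H each → 2
  1 × N: 1 H
  Total hydrogens = 9.
Molecular formula: C10H9Cl2NO5

C10H9Cl2NO5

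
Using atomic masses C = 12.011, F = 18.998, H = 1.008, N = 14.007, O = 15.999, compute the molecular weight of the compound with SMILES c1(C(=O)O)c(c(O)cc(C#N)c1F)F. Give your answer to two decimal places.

Molecular formula: C8H3F2NO3.
M = 8×12.011 + 2×18.998 + 3×1.008 + 1×14.007 + 3×15.999 = 199.11 g/mol.

199.11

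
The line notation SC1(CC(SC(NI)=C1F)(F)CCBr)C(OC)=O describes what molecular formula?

Heavy atoms from the SMILES: 1 Br, 9 C, 2 F, 1 I, 1 N, 2 O, 2 S.
Implicit hydrogens by atom environment:
  5 × C: no H
  3 × C: 2 H each → 6
  2 × F: no H
  2 × O: no H
  1 × Br: no H
  1 × C: 3 H
  1 × I: no H
  1 × N: 1 H
  1 × S: 1 H
  1 × S: no H
  Total hydrogens = 11.
Molecular formula: C9H11BrF2INO2S2

C9H11BrF2INO2S2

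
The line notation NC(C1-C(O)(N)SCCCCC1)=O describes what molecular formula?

Heavy atoms from the SMILES: 8 C, 2 N, 2 O, 1 S.
Implicit hydrogens by atom environment:
  5 × C: 2 H each → 10
  2 × C: no H
  2 × N: 2 H each → 4
  1 × C: 1 H
  1 × O: 1 H
  1 × O: no H
  1 × S: no H
  Total hydrogens = 16.
Molecular formula: C8H16N2O2S

C8H16N2O2S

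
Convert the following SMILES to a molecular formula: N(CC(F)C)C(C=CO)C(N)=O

Heavy atoms from the SMILES: 7 C, 1 F, 2 N, 2 O.
Implicit hydrogens by atom environment:
  4 × C: 1 H each → 4
  1 × C: 3 H
  1 × C: 2 H
  1 × C: no H
  1 × F: no H
  1 × N: 2 H
  1 × N: 1 H
  1 × O: 1 H
  1 × O: no H
  Total hydrogens = 13.
Molecular formula: C7H13FN2O2

C7H13FN2O2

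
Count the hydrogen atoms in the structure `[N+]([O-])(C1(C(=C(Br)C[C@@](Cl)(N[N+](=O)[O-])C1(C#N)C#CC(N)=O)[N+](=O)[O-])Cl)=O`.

Hydrogens are implicit in SMILES; fill each atom to its normal valence:
  9 × C: no H
  4 × O: no H
  3 × N (charge +1): no H
  3 × O (charge -1): no H
  2 × Cl: no H
  1 × Br: no H
  1 × C: 2 H
  1 × N: 2 H
  1 × N: 1 H
  1 × N: no H
  Total hydrogens = 5.

5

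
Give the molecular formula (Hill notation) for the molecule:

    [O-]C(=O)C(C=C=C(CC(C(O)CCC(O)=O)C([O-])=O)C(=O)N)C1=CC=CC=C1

Heavy atoms from the SMILES: 19 C, 1 N, 8 O.
Implicit hydrogens by atom environment:
  6 × C: no H
  5 × C (aromatic): 1 H each → 5
  4 × C: 1 H each → 4
  4 × O: no H
  3 × C: 2 H each → 6
  2 × O: 1 H each → 2
  2 × O (charge -1): no H
  1 × C (aromatic): no H
  1 × N: 2 H
  Total hydrogens = 19.
Net charge -2.
Molecular formula: [C19H19NO8]2-

[C19H19NO8]2-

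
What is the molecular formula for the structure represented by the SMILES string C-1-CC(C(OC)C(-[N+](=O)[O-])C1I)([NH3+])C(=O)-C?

C9H16IN2O4+

Heavy atoms from the SMILES: 9 C, 1 I, 2 N, 4 O.
Implicit hydrogens by atom environment:
  3 × C: 1 H each → 3
  3 × O: no H
  2 × C: 3 H each → 6
  2 × C: 2 H each → 4
  2 × C: no H
  1 × I: no H
  1 × N (charge +1): 3 H
  1 × N (charge +1): no H
  1 × O (charge -1): no H
  Total hydrogens = 16.
Net charge +1.
Molecular formula: C9H16IN2O4+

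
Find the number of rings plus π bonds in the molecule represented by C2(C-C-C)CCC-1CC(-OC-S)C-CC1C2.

Molecular formula from the SMILES: C14H26OS.
DoU = (2C + 2 + N − H − X)/2 = (2·14 + 2 + 0 − 26 − 0)/2 = 4/2 = 2.
(Structurally: 2 ring(s) + 0 π bond(s) = 2.)

2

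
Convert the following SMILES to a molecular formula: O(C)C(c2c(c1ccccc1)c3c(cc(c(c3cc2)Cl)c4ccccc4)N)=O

Heavy atoms from the SMILES: 24 C, 1 Cl, 1 N, 2 O.
Implicit hydrogens by atom environment:
  13 × C (aromatic): 1 H each → 13
  9 × C (aromatic): no H
  2 × O: no H
  1 × C: 3 H
  1 × C: no H
  1 × Cl: no H
  1 × N: 2 H
  Total hydrogens = 18.
Molecular formula: C24H18ClNO2

C24H18ClNO2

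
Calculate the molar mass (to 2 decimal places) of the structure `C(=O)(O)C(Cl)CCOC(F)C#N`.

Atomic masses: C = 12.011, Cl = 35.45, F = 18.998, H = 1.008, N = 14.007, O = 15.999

Molecular formula: C6H7ClFNO3.
M = 6×12.011 + 1×35.45 + 1×18.998 + 7×1.008 + 1×14.007 + 3×15.999 = 195.57 g/mol.

195.57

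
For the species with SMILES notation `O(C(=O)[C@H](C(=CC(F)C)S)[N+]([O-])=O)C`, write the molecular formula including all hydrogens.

C7H10FNO4S

Heavy atoms from the SMILES: 7 C, 1 F, 1 N, 4 O, 1 S.
Implicit hydrogens by atom environment:
  3 × C: 1 H each → 3
  3 × O: no H
  2 × C: 3 H each → 6
  2 × C: no H
  1 × F: no H
  1 × N (charge +1): no H
  1 × O (charge -1): no H
  1 × S: 1 H
  Total hydrogens = 10.
Molecular formula: C7H10FNO4S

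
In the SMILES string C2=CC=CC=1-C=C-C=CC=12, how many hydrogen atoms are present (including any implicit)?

Hydrogens are implicit in SMILES; fill each atom to its normal valence:
  8 × C (aromatic): 1 H each → 8
  2 × C (aromatic): no H
  Total hydrogens = 8.

8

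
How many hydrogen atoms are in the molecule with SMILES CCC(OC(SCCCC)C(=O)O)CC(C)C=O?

24

Hydrogens are implicit in SMILES; fill each atom to its normal valence:
  5 × C: 2 H each → 10
  4 × C: 1 H each → 4
  3 × C: 3 H each → 9
  3 × O: no H
  1 × C: no H
  1 × O: 1 H
  1 × S: no H
  Total hydrogens = 24.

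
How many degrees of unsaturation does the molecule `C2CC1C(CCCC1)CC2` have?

Molecular formula from the SMILES: C10H18.
DoU = (2C + 2 + N − H − X)/2 = (2·10 + 2 + 0 − 18 − 0)/2 = 4/2 = 2.
(Structurally: 2 ring(s) + 0 π bond(s) = 2.)

2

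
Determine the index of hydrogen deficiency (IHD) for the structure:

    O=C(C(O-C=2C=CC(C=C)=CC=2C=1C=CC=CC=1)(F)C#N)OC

Molecular formula from the SMILES: C18H14FNO3.
DoU = (2C + 2 + N − H − X)/2 = (2·18 + 2 + 1 − 14 − 1)/2 = 24/2 = 12.
(Structurally: 2 ring(s) + 10 π bond(s) = 12.)

12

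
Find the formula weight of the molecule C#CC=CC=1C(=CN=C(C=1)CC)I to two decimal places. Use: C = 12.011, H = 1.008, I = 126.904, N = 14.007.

Molecular formula: C11H10IN.
M = 11×12.011 + 10×1.008 + 1×126.904 + 1×14.007 = 283.11 g/mol.

283.11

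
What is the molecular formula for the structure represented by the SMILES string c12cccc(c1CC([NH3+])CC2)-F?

C10H13FN+

Heavy atoms from the SMILES: 10 C, 1 F, 1 N.
Implicit hydrogens by atom environment:
  3 × C: 2 H each → 6
  3 × C (aromatic): 1 H each → 3
  3 × C (aromatic): no H
  1 × C: 1 H
  1 × F: no H
  1 × N (charge +1): 3 H
  Total hydrogens = 13.
Net charge +1.
Molecular formula: C10H13FN+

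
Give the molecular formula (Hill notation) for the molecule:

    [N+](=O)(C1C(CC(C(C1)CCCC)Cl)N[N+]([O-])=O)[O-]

Heavy atoms from the SMILES: 10 C, 1 Cl, 3 N, 4 O.
Implicit hydrogens by atom environment:
  5 × C: 2 H each → 10
  4 × C: 1 H each → 4
  2 × N (charge +1): no H
  2 × O: no H
  2 × O (charge -1): no H
  1 × C: 3 H
  1 × Cl: no H
  1 × N: 1 H
  Total hydrogens = 18.
Molecular formula: C10H18ClN3O4

C10H18ClN3O4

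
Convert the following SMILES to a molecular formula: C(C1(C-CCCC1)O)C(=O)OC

C9H16O3

Heavy atoms from the SMILES: 9 C, 3 O.
Implicit hydrogens by atom environment:
  6 × C: 2 H each → 12
  2 × C: no H
  2 × O: no H
  1 × C: 3 H
  1 × O: 1 H
  Total hydrogens = 16.
Molecular formula: C9H16O3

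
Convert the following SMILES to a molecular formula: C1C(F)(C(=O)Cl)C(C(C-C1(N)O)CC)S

Heavy atoms from the SMILES: 9 C, 1 Cl, 1 F, 1 N, 2 O, 1 S.
Implicit hydrogens by atom environment:
  3 × C: 2 H each → 6
  3 × C: no H
  2 × C: 1 H each → 2
  1 × C: 3 H
  1 × Cl: no H
  1 × F: no H
  1 × N: 2 H
  1 × O: 1 H
  1 × O: no H
  1 × S: 1 H
  Total hydrogens = 15.
Molecular formula: C9H15ClFNO2S

C9H15ClFNO2S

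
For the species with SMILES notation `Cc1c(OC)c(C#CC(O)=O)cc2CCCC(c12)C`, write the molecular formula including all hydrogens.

C16H18O3

Heavy atoms from the SMILES: 16 C, 3 O.
Implicit hydrogens by atom environment:
  5 × C (aromatic): no H
  3 × C: 3 H each → 9
  3 × C: 2 H each → 6
  3 × C: no H
  2 × O: no H
  1 × C (aromatic): 1 H
  1 × C: 1 H
  1 × O: 1 H
  Total hydrogens = 18.
Molecular formula: C16H18O3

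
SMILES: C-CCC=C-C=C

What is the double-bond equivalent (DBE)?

Molecular formula from the SMILES: C7H12.
DoU = (2C + 2 + N − H − X)/2 = (2·7 + 2 + 0 − 12 − 0)/2 = 4/2 = 2.
(Structurally: 0 ring(s) + 2 π bond(s) = 2.)

2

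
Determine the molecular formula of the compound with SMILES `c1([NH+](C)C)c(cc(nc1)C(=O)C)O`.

C9H13N2O2+

Heavy atoms from the SMILES: 9 C, 2 N, 2 O.
Implicit hydrogens by atom environment:
  3 × C: 3 H each → 9
  3 × C (aromatic): no H
  2 × C (aromatic): 1 H each → 2
  1 × C: no H
  1 × N (charge +1): 1 H
  1 × N (aromatic): no H
  1 × O: 1 H
  1 × O: no H
  Total hydrogens = 13.
Net charge +1.
Molecular formula: C9H13N2O2+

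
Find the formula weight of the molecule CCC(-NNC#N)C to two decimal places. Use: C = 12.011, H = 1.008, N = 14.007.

Molecular formula: C5H11N3.
M = 5×12.011 + 11×1.008 + 3×14.007 = 113.16 g/mol.

113.16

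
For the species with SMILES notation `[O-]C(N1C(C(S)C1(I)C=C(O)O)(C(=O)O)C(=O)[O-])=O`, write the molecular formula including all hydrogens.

[C8H6INO8S]2-

Heavy atoms from the SMILES: 8 C, 1 I, 1 N, 8 O, 1 S.
Implicit hydrogens by atom environment:
  6 × C: no H
  3 × O: 1 H each → 3
  3 × O: no H
  2 × C: 1 H each → 2
  2 × O (charge -1): no H
  1 × I: no H
  1 × N: no H
  1 × S: 1 H
  Total hydrogens = 6.
Net charge -2.
Molecular formula: [C8H6INO8S]2-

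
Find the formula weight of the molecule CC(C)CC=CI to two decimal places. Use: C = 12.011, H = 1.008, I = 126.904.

Molecular formula: C6H11I.
M = 6×12.011 + 11×1.008 + 1×126.904 = 210.06 g/mol.

210.06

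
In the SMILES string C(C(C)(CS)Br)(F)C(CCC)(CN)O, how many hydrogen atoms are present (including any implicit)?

Hydrogens are implicit in SMILES; fill each atom to its normal valence:
  4 × C: 2 H each → 8
  2 × C: 3 H each → 6
  2 × C: no H
  1 × Br: no H
  1 × C: 1 H
  1 × F: no H
  1 × N: 2 H
  1 × O: 1 H
  1 × S: 1 H
  Total hydrogens = 19.

19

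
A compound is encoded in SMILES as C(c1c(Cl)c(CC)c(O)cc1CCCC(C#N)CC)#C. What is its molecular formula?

C17H20ClNO

Heavy atoms from the SMILES: 17 C, 1 Cl, 1 N, 1 O.
Implicit hydrogens by atom environment:
  5 × C: 2 H each → 10
  5 × C (aromatic): no H
  2 × C: 3 H each → 6
  2 × C: 1 H each → 2
  2 × C: no H
  1 × C (aromatic): 1 H
  1 × Cl: no H
  1 × N: no H
  1 × O: 1 H
  Total hydrogens = 20.
Molecular formula: C17H20ClNO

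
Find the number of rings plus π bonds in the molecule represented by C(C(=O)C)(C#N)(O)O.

Molecular formula from the SMILES: C4H5NO3.
DoU = (2C + 2 + N − H − X)/2 = (2·4 + 2 + 1 − 5 − 0)/2 = 6/2 = 3.
(Structurally: 0 ring(s) + 3 π bond(s) = 3.)

3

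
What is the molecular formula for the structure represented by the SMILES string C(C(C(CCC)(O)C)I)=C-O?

Heavy atoms from the SMILES: 8 C, 1 I, 2 O.
Implicit hydrogens by atom environment:
  3 × C: 1 H each → 3
  2 × C: 3 H each → 6
  2 × C: 2 H each → 4
  2 × O: 1 H each → 2
  1 × C: no H
  1 × I: no H
  Total hydrogens = 15.
Molecular formula: C8H15IO2

C8H15IO2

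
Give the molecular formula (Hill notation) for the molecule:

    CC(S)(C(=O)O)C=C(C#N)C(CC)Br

Heavy atoms from the SMILES: 1 Br, 9 C, 1 N, 2 O, 1 S.
Implicit hydrogens by atom environment:
  4 × C: no H
  2 × C: 3 H each → 6
  2 × C: 1 H each → 2
  1 × Br: no H
  1 × C: 2 H
  1 × N: no H
  1 × O: 1 H
  1 × O: no H
  1 × S: 1 H
  Total hydrogens = 12.
Molecular formula: C9H12BrNO2S

C9H12BrNO2S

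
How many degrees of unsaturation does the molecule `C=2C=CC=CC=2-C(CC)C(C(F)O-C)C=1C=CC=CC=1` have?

Molecular formula from the SMILES: C18H21FO.
DoU = (2C + 2 + N − H − X)/2 = (2·18 + 2 + 0 − 21 − 1)/2 = 16/2 = 8.
(Structurally: 2 ring(s) + 6 π bond(s) = 8.)

8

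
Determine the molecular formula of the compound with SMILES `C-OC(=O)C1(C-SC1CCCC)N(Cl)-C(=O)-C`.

Heavy atoms from the SMILES: 11 C, 1 Cl, 1 N, 3 O, 1 S.
Implicit hydrogens by atom environment:
  4 × C: 2 H each → 8
  3 × C: 3 H each → 9
  3 × C: no H
  3 × O: no H
  1 × C: 1 H
  1 × Cl: no H
  1 × N: no H
  1 × S: no H
  Total hydrogens = 18.
Molecular formula: C11H18ClNO3S

C11H18ClNO3S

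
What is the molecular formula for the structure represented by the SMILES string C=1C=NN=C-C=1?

C4H4N2

Heavy atoms from the SMILES: 4 C, 2 N.
Implicit hydrogens by atom environment:
  4 × C (aromatic): 1 H each → 4
  2 × N (aromatic): no H
  Total hydrogens = 4.
Molecular formula: C4H4N2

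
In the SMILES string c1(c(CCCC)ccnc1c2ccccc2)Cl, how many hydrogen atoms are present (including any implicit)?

16

Hydrogens are implicit in SMILES; fill each atom to its normal valence:
  7 × C (aromatic): 1 H each → 7
  4 × C (aromatic): no H
  3 × C: 2 H each → 6
  1 × C: 3 H
  1 × Cl: no H
  1 × N (aromatic): no H
  Total hydrogens = 16.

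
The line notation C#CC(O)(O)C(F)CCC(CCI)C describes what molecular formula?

C10H16FIO2

Heavy atoms from the SMILES: 10 C, 1 F, 1 I, 2 O.
Implicit hydrogens by atom environment:
  4 × C: 2 H each → 8
  3 × C: 1 H each → 3
  2 × C: no H
  2 × O: 1 H each → 2
  1 × C: 3 H
  1 × F: no H
  1 × I: no H
  Total hydrogens = 16.
Molecular formula: C10H16FIO2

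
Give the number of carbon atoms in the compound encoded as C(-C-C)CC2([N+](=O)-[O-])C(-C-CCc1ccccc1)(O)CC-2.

The symbol for carbon appears 17 times in the SMILES. Lowercase c denotes aromatic carbon and counts toward C.

17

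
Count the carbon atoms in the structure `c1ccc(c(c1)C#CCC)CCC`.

The symbol for carbon appears 13 times in the SMILES. Lowercase c denotes aromatic carbon and counts toward C.

13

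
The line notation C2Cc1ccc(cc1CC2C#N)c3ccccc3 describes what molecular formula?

C17H15N

Heavy atoms from the SMILES: 17 C, 1 N.
Implicit hydrogens by atom environment:
  8 × C (aromatic): 1 H each → 8
  4 × C (aromatic): no H
  3 × C: 2 H each → 6
  1 × C: 1 H
  1 × C: no H
  1 × N: no H
  Total hydrogens = 15.
Molecular formula: C17H15N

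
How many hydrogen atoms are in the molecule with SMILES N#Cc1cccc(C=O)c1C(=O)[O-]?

Hydrogens are implicit in SMILES; fill each atom to its normal valence:
  3 × C (aromatic): 1 H each → 3
  3 × C (aromatic): no H
  2 × C: no H
  2 × O: no H
  1 × C: 1 H
  1 × N: no H
  1 × O (charge -1): no H
  Total hydrogens = 4.

4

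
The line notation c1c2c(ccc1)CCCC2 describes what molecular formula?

C10H12

Heavy atoms from the SMILES: 10 C.
Implicit hydrogens by atom environment:
  4 × C: 2 H each → 8
  4 × C (aromatic): 1 H each → 4
  2 × C (aromatic): no H
  Total hydrogens = 12.
Molecular formula: C10H12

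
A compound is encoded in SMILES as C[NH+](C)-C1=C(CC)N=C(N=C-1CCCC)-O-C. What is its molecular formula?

Heavy atoms from the SMILES: 13 C, 3 N, 1 O.
Implicit hydrogens by atom environment:
  5 × C: 3 H each → 15
  4 × C: 2 H each → 8
  4 × C (aromatic): no H
  2 × N (aromatic): no H
  1 × N (charge +1): 1 H
  1 × O: no H
  Total hydrogens = 24.
Net charge +1.
Molecular formula: C13H24N3O+

C13H24N3O+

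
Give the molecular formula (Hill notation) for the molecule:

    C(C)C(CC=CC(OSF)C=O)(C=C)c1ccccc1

C16H19FO2S

Heavy atoms from the SMILES: 16 C, 1 F, 2 O, 1 S.
Implicit hydrogens by atom environment:
  5 × C: 1 H each → 5
  5 × C (aromatic): 1 H each → 5
  3 × C: 2 H each → 6
  2 × O: no H
  1 × C: 3 H
  1 × C: no H
  1 × C (aromatic): no H
  1 × F: no H
  1 × S: no H
  Total hydrogens = 19.
Molecular formula: C16H19FO2S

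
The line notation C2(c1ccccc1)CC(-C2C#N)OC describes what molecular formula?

Heavy atoms from the SMILES: 12 C, 1 N, 1 O.
Implicit hydrogens by atom environment:
  5 × C (aromatic): 1 H each → 5
  3 × C: 1 H each → 3
  1 × C: 3 H
  1 × C: 2 H
  1 × C: no H
  1 × C (aromatic): no H
  1 × N: no H
  1 × O: no H
  Total hydrogens = 13.
Molecular formula: C12H13NO

C12H13NO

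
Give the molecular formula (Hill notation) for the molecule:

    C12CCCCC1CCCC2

C10H18

Heavy atoms from the SMILES: 10 C.
Implicit hydrogens by atom environment:
  8 × C: 2 H each → 16
  2 × C: 1 H each → 2
  Total hydrogens = 18.
Molecular formula: C10H18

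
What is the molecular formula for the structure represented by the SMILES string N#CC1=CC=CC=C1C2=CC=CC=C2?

C13H9N

Heavy atoms from the SMILES: 13 C, 1 N.
Implicit hydrogens by atom environment:
  9 × C (aromatic): 1 H each → 9
  3 × C (aromatic): no H
  1 × C: no H
  1 × N: no H
  Total hydrogens = 9.
Molecular formula: C13H9N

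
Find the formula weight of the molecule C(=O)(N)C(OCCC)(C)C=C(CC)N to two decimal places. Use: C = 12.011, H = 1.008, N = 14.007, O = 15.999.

Molecular formula: C10H20N2O2.
M = 10×12.011 + 20×1.008 + 2×14.007 + 2×15.999 = 200.28 g/mol.

200.28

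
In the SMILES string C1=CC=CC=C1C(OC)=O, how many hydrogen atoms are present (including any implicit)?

8

Hydrogens are implicit in SMILES; fill each atom to its normal valence:
  5 × C (aromatic): 1 H each → 5
  2 × O: no H
  1 × C: 3 H
  1 × C (aromatic): no H
  1 × C: no H
  Total hydrogens = 8.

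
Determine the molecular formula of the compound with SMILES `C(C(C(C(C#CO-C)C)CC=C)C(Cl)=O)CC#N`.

C14H18ClNO2

Heavy atoms from the SMILES: 14 C, 1 Cl, 1 N, 2 O.
Implicit hydrogens by atom environment:
  4 × C: 2 H each → 8
  4 × C: 1 H each → 4
  4 × C: no H
  2 × C: 3 H each → 6
  2 × O: no H
  1 × Cl: no H
  1 × N: no H
  Total hydrogens = 18.
Molecular formula: C14H18ClNO2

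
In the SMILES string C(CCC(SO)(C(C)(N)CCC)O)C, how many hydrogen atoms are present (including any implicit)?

Hydrogens are implicit in SMILES; fill each atom to its normal valence:
  5 × C: 2 H each → 10
  3 × C: 3 H each → 9
  2 × C: no H
  2 × O: 1 H each → 2
  1 × N: 2 H
  1 × S: no H
  Total hydrogens = 23.

23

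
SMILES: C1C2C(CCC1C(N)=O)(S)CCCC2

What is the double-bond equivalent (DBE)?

Molecular formula from the SMILES: C11H19NOS.
DoU = (2C + 2 + N − H − X)/2 = (2·11 + 2 + 1 − 19 − 0)/2 = 6/2 = 3.
(Structurally: 2 ring(s) + 1 π bond(s) = 3.)

3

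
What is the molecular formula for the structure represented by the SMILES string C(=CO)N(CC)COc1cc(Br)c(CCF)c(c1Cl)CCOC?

C16H22BrClFNO3

Heavy atoms from the SMILES: 1 Br, 16 C, 1 Cl, 1 F, 1 N, 3 O.
Implicit hydrogens by atom environment:
  6 × C: 2 H each → 12
  5 × C (aromatic): no H
  2 × C: 3 H each → 6
  2 × C: 1 H each → 2
  2 × O: no H
  1 × Br: no H
  1 × C (aromatic): 1 H
  1 × Cl: no H
  1 × F: no H
  1 × N: no H
  1 × O: 1 H
  Total hydrogens = 22.
Molecular formula: C16H22BrClFNO3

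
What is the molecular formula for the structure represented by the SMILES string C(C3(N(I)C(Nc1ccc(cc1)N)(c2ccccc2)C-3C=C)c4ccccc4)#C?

Heavy atoms from the SMILES: 25 C, 1 I, 3 N.
Implicit hydrogens by atom environment:
  14 × C (aromatic): 1 H each → 14
  4 × C (aromatic): no H
  3 × C: 1 H each → 3
  3 × C: no H
  1 × C: 2 H
  1 × I: no H
  1 × N: 2 H
  1 × N: 1 H
  1 × N: no H
  Total hydrogens = 22.
Molecular formula: C25H22IN3

C25H22IN3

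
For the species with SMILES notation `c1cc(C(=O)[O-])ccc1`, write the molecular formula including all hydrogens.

Heavy atoms from the SMILES: 7 C, 2 O.
Implicit hydrogens by atom environment:
  5 × C (aromatic): 1 H each → 5
  1 × C (aromatic): no H
  1 × C: no H
  1 × O: no H
  1 × O (charge -1): no H
  Total hydrogens = 5.
Net charge -1.
Molecular formula: C7H5O2-

C7H5O2-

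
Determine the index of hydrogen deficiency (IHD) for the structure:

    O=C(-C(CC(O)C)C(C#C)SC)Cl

Molecular formula from the SMILES: C9H13ClO2S.
DoU = (2C + 2 + N − H − X)/2 = (2·9 + 2 + 0 − 13 − 1)/2 = 6/2 = 3.
(Structurally: 0 ring(s) + 3 π bond(s) = 3.)

3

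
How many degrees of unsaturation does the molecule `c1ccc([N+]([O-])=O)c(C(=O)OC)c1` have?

6

Molecular formula from the SMILES: C8H7NO4.
DoU = (2C + 2 + N − H − X)/2 = (2·8 + 2 + 1 − 7 − 0)/2 = 12/2 = 6.
(Structurally: 1 ring(s) + 5 π bond(s) = 6.)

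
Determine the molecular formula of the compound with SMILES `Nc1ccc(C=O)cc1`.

C7H7NO

Heavy atoms from the SMILES: 7 C, 1 N, 1 O.
Implicit hydrogens by atom environment:
  4 × C (aromatic): 1 H each → 4
  2 × C (aromatic): no H
  1 × C: 1 H
  1 × N: 2 H
  1 × O: no H
  Total hydrogens = 7.
Molecular formula: C7H7NO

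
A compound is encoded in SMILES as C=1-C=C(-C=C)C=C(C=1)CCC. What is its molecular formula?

Heavy atoms from the SMILES: 11 C.
Implicit hydrogens by atom environment:
  4 × C (aromatic): 1 H each → 4
  3 × C: 2 H each → 6
  2 × C (aromatic): no H
  1 × C: 3 H
  1 × C: 1 H
  Total hydrogens = 14.
Molecular formula: C11H14

C11H14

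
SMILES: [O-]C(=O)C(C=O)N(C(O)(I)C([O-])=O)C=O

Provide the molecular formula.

Heavy atoms from the SMILES: 6 C, 1 I, 1 N, 7 O.
Implicit hydrogens by atom environment:
  4 × O: no H
  3 × C: 1 H each → 3
  3 × C: no H
  2 × O (charge -1): no H
  1 × I: no H
  1 × N: no H
  1 × O: 1 H
  Total hydrogens = 4.
Net charge -2.
Molecular formula: [C6H4INO7]2-

[C6H4INO7]2-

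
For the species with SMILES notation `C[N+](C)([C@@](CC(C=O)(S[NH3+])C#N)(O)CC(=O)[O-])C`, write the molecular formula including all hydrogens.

C10H18N3O4S+

Heavy atoms from the SMILES: 10 C, 3 N, 4 O, 1 S.
Implicit hydrogens by atom environment:
  4 × C: no H
  3 × C: 3 H each → 9
  2 × C: 2 H each → 4
  2 × O: no H
  1 × C: 1 H
  1 × N (charge +1): 3 H
  1 × N: no H
  1 × N (charge +1): no H
  1 × O: 1 H
  1 × O (charge -1): no H
  1 × S: no H
  Total hydrogens = 18.
Net charge +1.
Molecular formula: C10H18N3O4S+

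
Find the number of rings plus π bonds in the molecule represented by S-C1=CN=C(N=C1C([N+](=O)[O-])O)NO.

5

Molecular formula from the SMILES: C5H6N4O4S.
DoU = (2C + 2 + N − H − X)/2 = (2·5 + 2 + 4 − 6 − 0)/2 = 10/2 = 5.
(Structurally: 1 ring(s) + 4 π bond(s) = 5.)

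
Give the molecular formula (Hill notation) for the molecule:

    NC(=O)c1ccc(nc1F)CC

C8H9FN2O

Heavy atoms from the SMILES: 8 C, 1 F, 2 N, 1 O.
Implicit hydrogens by atom environment:
  3 × C (aromatic): no H
  2 × C (aromatic): 1 H each → 2
  1 × C: 3 H
  1 × C: 2 H
  1 × C: no H
  1 × F: no H
  1 × N: 2 H
  1 × N (aromatic): no H
  1 × O: no H
  Total hydrogens = 9.
Molecular formula: C8H9FN2O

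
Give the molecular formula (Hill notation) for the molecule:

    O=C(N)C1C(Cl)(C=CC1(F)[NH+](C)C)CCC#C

C12H17ClFN2O+

Heavy atoms from the SMILES: 12 C, 1 Cl, 1 F, 2 N, 1 O.
Implicit hydrogens by atom environment:
  4 × C: 1 H each → 4
  4 × C: no H
  2 × C: 3 H each → 6
  2 × C: 2 H each → 4
  1 × Cl: no H
  1 × F: no H
  1 × N: 2 H
  1 × N (charge +1): 1 H
  1 × O: no H
  Total hydrogens = 17.
Net charge +1.
Molecular formula: C12H17ClFN2O+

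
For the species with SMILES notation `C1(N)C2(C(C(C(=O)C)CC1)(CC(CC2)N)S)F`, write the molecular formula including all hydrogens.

Heavy atoms from the SMILES: 12 C, 1 F, 2 N, 1 O, 1 S.
Implicit hydrogens by atom environment:
  5 × C: 2 H each → 10
  3 × C: 1 H each → 3
  3 × C: no H
  2 × N: 2 H each → 4
  1 × C: 3 H
  1 × F: no H
  1 × O: no H
  1 × S: 1 H
  Total hydrogens = 21.
Molecular formula: C12H21FN2OS

C12H21FN2OS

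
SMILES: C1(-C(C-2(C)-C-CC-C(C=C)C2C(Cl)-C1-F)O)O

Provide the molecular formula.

Heavy atoms from the SMILES: 13 C, 1 Cl, 1 F, 2 O.
Implicit hydrogens by atom environment:
  7 × C: 1 H each → 7
  4 × C: 2 H each → 8
  2 × O: 1 H each → 2
  1 × C: 3 H
  1 × C: no H
  1 × Cl: no H
  1 × F: no H
  Total hydrogens = 20.
Molecular formula: C13H20ClFO2

C13H20ClFO2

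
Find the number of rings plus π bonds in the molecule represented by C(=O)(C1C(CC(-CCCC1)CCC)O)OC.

Molecular formula from the SMILES: C13H24O3.
DoU = (2C + 2 + N − H − X)/2 = (2·13 + 2 + 0 − 24 − 0)/2 = 4/2 = 2.
(Structurally: 1 ring(s) + 1 π bond(s) = 2.)

2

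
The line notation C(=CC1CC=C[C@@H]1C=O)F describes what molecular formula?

Heavy atoms from the SMILES: 8 C, 1 F, 1 O.
Implicit hydrogens by atom environment:
  7 × C: 1 H each → 7
  1 × C: 2 H
  1 × F: no H
  1 × O: no H
  Total hydrogens = 9.
Molecular formula: C8H9FO

C8H9FO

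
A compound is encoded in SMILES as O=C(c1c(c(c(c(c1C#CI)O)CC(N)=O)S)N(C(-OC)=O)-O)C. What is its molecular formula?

C14H13IN2O6S

Heavy atoms from the SMILES: 14 C, 1 I, 2 N, 6 O, 1 S.
Implicit hydrogens by atom environment:
  6 × C (aromatic): no H
  5 × C: no H
  4 × O: no H
  2 × C: 3 H each → 6
  2 × O: 1 H each → 2
  1 × C: 2 H
  1 × I: no H
  1 × N: 2 H
  1 × N: no H
  1 × S: 1 H
  Total hydrogens = 13.
Molecular formula: C14H13IN2O6S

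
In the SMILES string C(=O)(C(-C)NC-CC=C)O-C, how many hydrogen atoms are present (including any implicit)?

Hydrogens are implicit in SMILES; fill each atom to its normal valence:
  3 × C: 2 H each → 6
  2 × C: 3 H each → 6
  2 × C: 1 H each → 2
  2 × O: no H
  1 × C: no H
  1 × N: 1 H
  Total hydrogens = 15.

15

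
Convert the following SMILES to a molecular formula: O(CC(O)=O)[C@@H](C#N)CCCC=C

C9H13NO3

Heavy atoms from the SMILES: 9 C, 1 N, 3 O.
Implicit hydrogens by atom environment:
  5 × C: 2 H each → 10
  2 × C: 1 H each → 2
  2 × C: no H
  2 × O: no H
  1 × N: no H
  1 × O: 1 H
  Total hydrogens = 13.
Molecular formula: C9H13NO3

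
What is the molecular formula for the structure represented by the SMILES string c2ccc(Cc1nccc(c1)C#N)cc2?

C13H10N2

Heavy atoms from the SMILES: 13 C, 2 N.
Implicit hydrogens by atom environment:
  8 × C (aromatic): 1 H each → 8
  3 × C (aromatic): no H
  1 × C: 2 H
  1 × C: no H
  1 × N (aromatic): no H
  1 × N: no H
  Total hydrogens = 10.
Molecular formula: C13H10N2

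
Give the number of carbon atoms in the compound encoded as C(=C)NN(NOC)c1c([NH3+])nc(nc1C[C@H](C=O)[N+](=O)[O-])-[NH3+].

The symbol for carbon appears 10 times in the SMILES. Lowercase c denotes aromatic carbon and counts toward C.

10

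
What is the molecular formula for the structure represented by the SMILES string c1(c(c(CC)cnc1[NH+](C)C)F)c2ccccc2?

C15H18FN2+

Heavy atoms from the SMILES: 15 C, 1 F, 2 N.
Implicit hydrogens by atom environment:
  6 × C (aromatic): 1 H each → 6
  5 × C (aromatic): no H
  3 × C: 3 H each → 9
  1 × C: 2 H
  1 × F: no H
  1 × N (charge +1): 1 H
  1 × N (aromatic): no H
  Total hydrogens = 18.
Net charge +1.
Molecular formula: C15H18FN2+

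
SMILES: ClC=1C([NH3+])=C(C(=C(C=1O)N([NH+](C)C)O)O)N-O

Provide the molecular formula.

[C8H15ClN4O4]2+

Heavy atoms from the SMILES: 8 C, 1 Cl, 4 N, 4 O.
Implicit hydrogens by atom environment:
  6 × C (aromatic): no H
  4 × O: 1 H each → 4
  2 × C: 3 H each → 6
  1 × Cl: no H
  1 × N (charge +1): 3 H
  1 × N: 1 H
  1 × N (charge +1): 1 H
  1 × N: no H
  Total hydrogens = 15.
Net charge +2.
Molecular formula: [C8H15ClN4O4]2+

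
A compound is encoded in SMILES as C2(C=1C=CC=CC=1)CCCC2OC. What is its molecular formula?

Heavy atoms from the SMILES: 12 C, 1 O.
Implicit hydrogens by atom environment:
  5 × C (aromatic): 1 H each → 5
  3 × C: 2 H each → 6
  2 × C: 1 H each → 2
  1 × C: 3 H
  1 × C (aromatic): no H
  1 × O: no H
  Total hydrogens = 16.
Molecular formula: C12H16O

C12H16O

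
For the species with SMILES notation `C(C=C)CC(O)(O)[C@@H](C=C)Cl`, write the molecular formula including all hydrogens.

Heavy atoms from the SMILES: 8 C, 1 Cl, 2 O.
Implicit hydrogens by atom environment:
  4 × C: 2 H each → 8
  3 × C: 1 H each → 3
  2 × O: 1 H each → 2
  1 × C: no H
  1 × Cl: no H
  Total hydrogens = 13.
Molecular formula: C8H13ClO2

C8H13ClO2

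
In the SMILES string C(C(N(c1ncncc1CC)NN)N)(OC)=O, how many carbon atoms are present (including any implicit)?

9

The symbol for carbon appears 9 times in the SMILES. Lowercase c denotes aromatic carbon and counts toward C.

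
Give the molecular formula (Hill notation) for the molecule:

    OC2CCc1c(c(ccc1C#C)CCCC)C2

Heavy atoms from the SMILES: 16 C, 1 O.
Implicit hydrogens by atom environment:
  6 × C: 2 H each → 12
  4 × C (aromatic): no H
  2 × C (aromatic): 1 H each → 2
  2 × C: 1 H each → 2
  1 × C: 3 H
  1 × C: no H
  1 × O: 1 H
  Total hydrogens = 20.
Molecular formula: C16H20O

C16H20O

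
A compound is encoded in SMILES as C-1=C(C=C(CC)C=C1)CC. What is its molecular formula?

C10H14

Heavy atoms from the SMILES: 10 C.
Implicit hydrogens by atom environment:
  4 × C (aromatic): 1 H each → 4
  2 × C: 3 H each → 6
  2 × C: 2 H each → 4
  2 × C (aromatic): no H
  Total hydrogens = 14.
Molecular formula: C10H14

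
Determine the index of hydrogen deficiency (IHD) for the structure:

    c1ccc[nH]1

Molecular formula from the SMILES: C4H5N.
DoU = (2C + 2 + N − H − X)/2 = (2·4 + 2 + 1 − 5 − 0)/2 = 6/2 = 3.
(Structurally: 1 ring(s) + 2 π bond(s) = 3.)

3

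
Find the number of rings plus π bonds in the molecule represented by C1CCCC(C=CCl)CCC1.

2

Molecular formula from the SMILES: C10H17Cl.
DoU = (2C + 2 + N − H − X)/2 = (2·10 + 2 + 0 − 17 − 1)/2 = 4/2 = 2.
(Structurally: 1 ring(s) + 1 π bond(s) = 2.)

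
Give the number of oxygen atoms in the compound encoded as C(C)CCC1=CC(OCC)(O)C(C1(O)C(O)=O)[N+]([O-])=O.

7

The symbol for oxygen appears 7 times in the SMILES.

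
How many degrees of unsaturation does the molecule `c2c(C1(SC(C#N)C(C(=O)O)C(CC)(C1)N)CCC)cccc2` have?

Molecular formula from the SMILES: C18H24N2O2S.
DoU = (2C + 2 + N − H − X)/2 = (2·18 + 2 + 2 − 24 − 0)/2 = 16/2 = 8.
(Structurally: 2 ring(s) + 6 π bond(s) = 8.)

8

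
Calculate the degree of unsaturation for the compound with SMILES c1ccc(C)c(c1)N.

4

Molecular formula from the SMILES: C7H9N.
DoU = (2C + 2 + N − H − X)/2 = (2·7 + 2 + 1 − 9 − 0)/2 = 8/2 = 4.
(Structurally: 1 ring(s) + 3 π bond(s) = 4.)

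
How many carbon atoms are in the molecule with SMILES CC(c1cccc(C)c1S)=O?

The symbol for carbon appears 9 times in the SMILES. Lowercase c denotes aromatic carbon and counts toward C.

9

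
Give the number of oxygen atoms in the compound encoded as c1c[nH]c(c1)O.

1

The symbol for oxygen appears 1 time in the SMILES.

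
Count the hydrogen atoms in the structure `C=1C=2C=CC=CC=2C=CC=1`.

Hydrogens are implicit in SMILES; fill each atom to its normal valence:
  8 × C (aromatic): 1 H each → 8
  2 × C (aromatic): no H
  Total hydrogens = 8.

8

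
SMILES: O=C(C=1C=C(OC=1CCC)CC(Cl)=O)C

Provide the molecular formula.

C11H13ClO3

Heavy atoms from the SMILES: 11 C, 1 Cl, 3 O.
Implicit hydrogens by atom environment:
  3 × C: 2 H each → 6
  3 × C (aromatic): no H
  2 × C: 3 H each → 6
  2 × C: no H
  2 × O: no H
  1 × C (aromatic): 1 H
  1 × Cl: no H
  1 × O (aromatic): no H
  Total hydrogens = 13.
Molecular formula: C11H13ClO3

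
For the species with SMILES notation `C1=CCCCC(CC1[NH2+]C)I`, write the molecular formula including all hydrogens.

C9H17IN+

Heavy atoms from the SMILES: 9 C, 1 I, 1 N.
Implicit hydrogens by atom environment:
  4 × C: 2 H each → 8
  4 × C: 1 H each → 4
  1 × C: 3 H
  1 × I: no H
  1 × N (charge +1): 2 H
  Total hydrogens = 17.
Net charge +1.
Molecular formula: C9H17IN+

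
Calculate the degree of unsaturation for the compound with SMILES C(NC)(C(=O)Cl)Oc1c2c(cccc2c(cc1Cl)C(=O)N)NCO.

Molecular formula from the SMILES: C15H15Cl2N3O4.
DoU = (2C + 2 + N − H − X)/2 = (2·15 + 2 + 3 − 15 − 2)/2 = 18/2 = 9.
(Structurally: 2 ring(s) + 7 π bond(s) = 9.)

9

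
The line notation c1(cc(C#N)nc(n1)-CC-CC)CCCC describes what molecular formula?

Heavy atoms from the SMILES: 13 C, 3 N.
Implicit hydrogens by atom environment:
  6 × C: 2 H each → 12
  3 × C (aromatic): no H
  2 × C: 3 H each → 6
  2 × N (aromatic): no H
  1 × C (aromatic): 1 H
  1 × C: no H
  1 × N: no H
  Total hydrogens = 19.
Molecular formula: C13H19N3

C13H19N3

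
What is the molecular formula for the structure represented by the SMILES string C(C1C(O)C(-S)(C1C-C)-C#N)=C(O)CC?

Heavy atoms from the SMILES: 11 C, 1 N, 2 O, 1 S.
Implicit hydrogens by atom environment:
  4 × C: 1 H each → 4
  3 × C: no H
  2 × C: 3 H each → 6
  2 × C: 2 H each → 4
  2 × O: 1 H each → 2
  1 × N: no H
  1 × S: 1 H
  Total hydrogens = 17.
Molecular formula: C11H17NO2S

C11H17NO2S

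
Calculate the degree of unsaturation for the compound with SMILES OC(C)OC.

Molecular formula from the SMILES: C3H8O2.
DoU = (2C + 2 + N − H − X)/2 = (2·3 + 2 + 0 − 8 − 0)/2 = 0/2 = 0.
(Structurally: 0 ring(s) + 0 π bond(s) = 0.)

0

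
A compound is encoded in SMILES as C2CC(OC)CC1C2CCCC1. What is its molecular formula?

Heavy atoms from the SMILES: 11 C, 1 O.
Implicit hydrogens by atom environment:
  7 × C: 2 H each → 14
  3 × C: 1 H each → 3
  1 × C: 3 H
  1 × O: no H
  Total hydrogens = 20.
Molecular formula: C11H20O

C11H20O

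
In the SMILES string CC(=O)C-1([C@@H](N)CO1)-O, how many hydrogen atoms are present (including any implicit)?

9

Hydrogens are implicit in SMILES; fill each atom to its normal valence:
  2 × C: no H
  2 × O: no H
  1 × C: 3 H
  1 × C: 2 H
  1 × C: 1 H
  1 × N: 2 H
  1 × O: 1 H
  Total hydrogens = 9.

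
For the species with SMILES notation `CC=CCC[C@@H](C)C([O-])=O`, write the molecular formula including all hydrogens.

C8H13O2-

Heavy atoms from the SMILES: 8 C, 2 O.
Implicit hydrogens by atom environment:
  3 × C: 1 H each → 3
  2 × C: 3 H each → 6
  2 × C: 2 H each → 4
  1 × C: no H
  1 × O: no H
  1 × O (charge -1): no H
  Total hydrogens = 13.
Net charge -1.
Molecular formula: C8H13O2-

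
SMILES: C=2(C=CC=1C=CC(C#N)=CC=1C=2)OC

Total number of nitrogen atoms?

The symbol for nitrogen appears 1 time in the SMILES.

1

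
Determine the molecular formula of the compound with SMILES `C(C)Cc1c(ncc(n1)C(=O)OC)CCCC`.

C13H20N2O2

Heavy atoms from the SMILES: 13 C, 2 N, 2 O.
Implicit hydrogens by atom environment:
  5 × C: 2 H each → 10
  3 × C: 3 H each → 9
  3 × C (aromatic): no H
  2 × N (aromatic): no H
  2 × O: no H
  1 × C (aromatic): 1 H
  1 × C: no H
  Total hydrogens = 20.
Molecular formula: C13H20N2O2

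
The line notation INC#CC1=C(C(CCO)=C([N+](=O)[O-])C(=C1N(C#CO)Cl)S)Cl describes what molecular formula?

C12H8Cl2IN3O4S

Heavy atoms from the SMILES: 12 C, 2 Cl, 1 I, 3 N, 4 O, 1 S.
Implicit hydrogens by atom environment:
  6 × C (aromatic): no H
  4 × C: no H
  2 × C: 2 H each → 4
  2 × Cl: no H
  2 × O: 1 H each → 2
  1 × I: no H
  1 × N: 1 H
  1 × N: no H
  1 × N (charge +1): no H
  1 × O: no H
  1 × O (charge -1): no H
  1 × S: 1 H
  Total hydrogens = 8.
Molecular formula: C12H8Cl2IN3O4S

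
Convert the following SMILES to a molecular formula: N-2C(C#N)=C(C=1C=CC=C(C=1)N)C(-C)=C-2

Heavy atoms from the SMILES: 12 C, 3 N.
Implicit hydrogens by atom environment:
  5 × C (aromatic): 1 H each → 5
  5 × C (aromatic): no H
  1 × C: 3 H
  1 × C: no H
  1 × N: 2 H
  1 × N (aromatic): 1 H
  1 × N: no H
  Total hydrogens = 11.
Molecular formula: C12H11N3

C12H11N3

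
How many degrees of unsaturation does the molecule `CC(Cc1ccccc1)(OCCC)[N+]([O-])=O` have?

Molecular formula from the SMILES: C12H17NO3.
DoU = (2C + 2 + N − H − X)/2 = (2·12 + 2 + 1 − 17 − 0)/2 = 10/2 = 5.
(Structurally: 1 ring(s) + 4 π bond(s) = 5.)

5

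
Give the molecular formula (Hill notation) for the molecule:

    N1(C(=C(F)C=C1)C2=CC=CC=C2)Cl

C10H7ClFN

Heavy atoms from the SMILES: 10 C, 1 Cl, 1 F, 1 N.
Implicit hydrogens by atom environment:
  7 × C (aromatic): 1 H each → 7
  3 × C (aromatic): no H
  1 × Cl: no H
  1 × F: no H
  1 × N (aromatic): no H
  Total hydrogens = 7.
Molecular formula: C10H7ClFN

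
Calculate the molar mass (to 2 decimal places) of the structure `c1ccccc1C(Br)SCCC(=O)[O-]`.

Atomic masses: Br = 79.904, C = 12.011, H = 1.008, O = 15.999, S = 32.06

274.15

Molecular formula: C10H10BrO2S-.
M = 1×79.904 + 10×12.011 + 10×1.008 + 2×15.999 + 1×32.06 = 274.15 g/mol.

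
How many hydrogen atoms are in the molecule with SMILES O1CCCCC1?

10

Hydrogens are implicit in SMILES; fill each atom to its normal valence:
  5 × C: 2 H each → 10
  1 × O: no H
  Total hydrogens = 10.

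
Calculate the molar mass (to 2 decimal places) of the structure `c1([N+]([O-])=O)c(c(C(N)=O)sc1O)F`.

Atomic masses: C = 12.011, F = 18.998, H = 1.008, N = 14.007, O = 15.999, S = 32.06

206.15

Molecular formula: C5H3FN2O4S.
M = 5×12.011 + 1×18.998 + 3×1.008 + 2×14.007 + 4×15.999 + 1×32.06 = 206.15 g/mol.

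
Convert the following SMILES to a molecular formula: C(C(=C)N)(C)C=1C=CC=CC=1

Heavy atoms from the SMILES: 10 C, 1 N.
Implicit hydrogens by atom environment:
  5 × C (aromatic): 1 H each → 5
  1 × C: 3 H
  1 × C: 2 H
  1 × C: 1 H
  1 × C: no H
  1 × C (aromatic): no H
  1 × N: 2 H
  Total hydrogens = 13.
Molecular formula: C10H13N

C10H13N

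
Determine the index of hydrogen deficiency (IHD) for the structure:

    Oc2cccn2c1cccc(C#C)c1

9

Molecular formula from the SMILES: C12H9NO.
DoU = (2C + 2 + N − H − X)/2 = (2·12 + 2 + 1 − 9 − 0)/2 = 18/2 = 9.
(Structurally: 2 ring(s) + 7 π bond(s) = 9.)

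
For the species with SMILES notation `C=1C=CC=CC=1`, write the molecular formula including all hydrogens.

Heavy atoms from the SMILES: 6 C.
Implicit hydrogens by atom environment:
  6 × C (aromatic): 1 H each → 6
  Total hydrogens = 6.
Molecular formula: C6H6

C6H6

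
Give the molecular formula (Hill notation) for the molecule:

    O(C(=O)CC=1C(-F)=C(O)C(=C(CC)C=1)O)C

Heavy atoms from the SMILES: 11 C, 1 F, 4 O.
Implicit hydrogens by atom environment:
  5 × C (aromatic): no H
  2 × C: 3 H each → 6
  2 × C: 2 H each → 4
  2 × O: 1 H each → 2
  2 × O: no H
  1 × C (aromatic): 1 H
  1 × C: no H
  1 × F: no H
  Total hydrogens = 13.
Molecular formula: C11H13FO4

C11H13FO4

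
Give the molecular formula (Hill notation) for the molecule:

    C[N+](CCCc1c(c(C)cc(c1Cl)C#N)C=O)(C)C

C15H20ClN2O+

Heavy atoms from the SMILES: 15 C, 1 Cl, 2 N, 1 O.
Implicit hydrogens by atom environment:
  5 × C (aromatic): no H
  4 × C: 3 H each → 12
  3 × C: 2 H each → 6
  1 × C (aromatic): 1 H
  1 × C: 1 H
  1 × C: no H
  1 × Cl: no H
  1 × N: no H
  1 × N (charge +1): no H
  1 × O: no H
  Total hydrogens = 20.
Net charge +1.
Molecular formula: C15H20ClN2O+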